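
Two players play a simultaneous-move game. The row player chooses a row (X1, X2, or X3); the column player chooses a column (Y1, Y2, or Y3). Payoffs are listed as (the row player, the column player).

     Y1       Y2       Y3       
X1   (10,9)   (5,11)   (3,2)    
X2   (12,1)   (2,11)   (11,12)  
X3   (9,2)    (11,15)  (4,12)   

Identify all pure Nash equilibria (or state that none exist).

A profile is a Nash equilibrium when each player is best-responding to the other.
The row player's best responses — vs Y1: X2 (payoff 12); vs Y2: X3 (payoff 11); vs Y3: X2 (payoff 11).
The column player's best responses — vs X1: Y2 (payoff 11); vs X2: Y3 (payoff 12); vs X3: Y2 (payoff 15).
Mutual best responses occur at (X2, Y3) and (X3, Y2); at each, neither player gains by switching.

(X2, Y3) and (X3, Y2)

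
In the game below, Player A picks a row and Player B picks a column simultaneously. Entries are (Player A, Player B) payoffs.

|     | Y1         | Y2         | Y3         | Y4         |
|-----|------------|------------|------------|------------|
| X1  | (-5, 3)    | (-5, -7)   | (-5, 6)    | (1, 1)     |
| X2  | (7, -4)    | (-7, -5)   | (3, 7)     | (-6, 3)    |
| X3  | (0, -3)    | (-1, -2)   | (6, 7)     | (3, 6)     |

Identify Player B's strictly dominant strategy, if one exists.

Check whether one of Player B's strategies beats all alternatives regardless of what the opponent does.
Y3 strictly dominates: vs X1: 6 > each of {3, -7, 1}; vs X2: 7 > each of {-4, -5, 3}; vs X3: 7 > each of {-3, -2, 6}.

Y3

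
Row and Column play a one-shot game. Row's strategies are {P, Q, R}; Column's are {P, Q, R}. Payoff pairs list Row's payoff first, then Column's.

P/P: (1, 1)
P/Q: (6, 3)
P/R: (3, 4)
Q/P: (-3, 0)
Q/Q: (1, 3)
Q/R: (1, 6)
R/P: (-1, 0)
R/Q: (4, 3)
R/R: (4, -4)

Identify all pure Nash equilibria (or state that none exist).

A profile is a Nash equilibrium when each player is best-responding to the other.
Row's best responses — vs P: P (payoff 1); vs Q: P (payoff 6); vs R: R (payoff 4).
Column's best responses — vs P: R (payoff 4); vs Q: R (payoff 6); vs R: Q (payoff 3).
No cell has both players best-responding. For instance, Row's best reply to R is R, but against R Column prefers Q over R.

There is no pure-strategy Nash equilibrium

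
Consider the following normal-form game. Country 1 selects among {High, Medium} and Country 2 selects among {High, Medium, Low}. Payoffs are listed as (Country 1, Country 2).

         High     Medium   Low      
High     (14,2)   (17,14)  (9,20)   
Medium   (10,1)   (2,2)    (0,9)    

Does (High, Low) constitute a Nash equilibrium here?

Yes

Holding Country 2 at Low: Country 1 gets 9 from High, versus 0 from Medium. No profitable deviation for Country 1.
Holding Country 1 at High: Country 2 gets 20 from Low, versus 2 from High, 14 from Medium. No profitable deviation for Country 2 either.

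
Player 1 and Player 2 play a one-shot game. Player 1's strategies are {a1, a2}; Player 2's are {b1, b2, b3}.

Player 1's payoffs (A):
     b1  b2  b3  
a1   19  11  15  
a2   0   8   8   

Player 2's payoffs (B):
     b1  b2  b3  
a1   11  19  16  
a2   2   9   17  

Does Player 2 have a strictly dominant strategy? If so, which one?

A strategy is strictly dominant if it gives Player 2 a strictly higher payoff than every other strategy, against every choice by the opponent.
b1 is not dominant: against a1, b2 gives 19 > 11.
b2 is not dominant: against a2, b3 gives 17 > 9.
b3 is not dominant: against a1, b2 gives 19 > 16.
No single strategy is best against every opponent action.

None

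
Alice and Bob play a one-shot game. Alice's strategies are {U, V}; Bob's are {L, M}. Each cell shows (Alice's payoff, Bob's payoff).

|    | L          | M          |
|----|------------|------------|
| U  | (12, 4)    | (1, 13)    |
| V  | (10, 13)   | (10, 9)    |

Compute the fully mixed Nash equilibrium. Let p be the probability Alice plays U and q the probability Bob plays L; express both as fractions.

p = 4/13, q = 9/11

Each player's mixing probability is pinned down by making the *other* player indifferent.
Bob indifferent between L and M: p·4 + (1−p)·13 = p·13 + (1−p)·9 ⟹ 13 + (-9)p = 9 + 4p ⟹ p = 4/13.
Alice indifferent between U and V: q·12 + (1−q)·1 = q·10 + (1−q)·10 ⟹ 1 + 11q = 10 + 0q ⟹ q = 9/11.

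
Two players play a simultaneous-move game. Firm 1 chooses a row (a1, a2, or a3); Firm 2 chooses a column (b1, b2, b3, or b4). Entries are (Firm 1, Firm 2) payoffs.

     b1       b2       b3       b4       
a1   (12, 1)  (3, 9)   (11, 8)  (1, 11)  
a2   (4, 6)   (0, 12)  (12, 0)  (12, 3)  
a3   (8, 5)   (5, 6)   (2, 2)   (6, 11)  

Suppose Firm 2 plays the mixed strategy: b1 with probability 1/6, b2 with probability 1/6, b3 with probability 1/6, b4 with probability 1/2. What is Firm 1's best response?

Firm 1's best reply maximizes expected payoff against the mix.
a1: (1/6)·12 + (1/6)·3 + (1/6)·11 + (1/2)·1 = 29/6
a2: (1/6)·4 + (1/6)·0 + (1/6)·12 + (1/2)·12 = 26/3
a3: (1/6)·8 + (1/6)·5 + (1/6)·2 + (1/2)·6 = 11/2
Highest expected payoff is 26/3, from a2.

a2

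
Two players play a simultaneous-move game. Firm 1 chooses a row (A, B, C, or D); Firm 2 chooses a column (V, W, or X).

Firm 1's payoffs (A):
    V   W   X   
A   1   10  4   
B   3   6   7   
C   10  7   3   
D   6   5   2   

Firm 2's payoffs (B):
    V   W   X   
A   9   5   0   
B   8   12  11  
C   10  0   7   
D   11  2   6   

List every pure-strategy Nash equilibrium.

Check mutual best responses: a cell is a NE iff neither player can gain by unilaterally deviating.
Firm 1's best responses — vs V: C (payoff 10); vs W: A (payoff 10); vs X: B (payoff 7).
Firm 2's best responses — vs A: V (payoff 9); vs B: W (payoff 12); vs C: V (payoff 10); vs D: V (payoff 11).
The only mutual best response is (C, V); neither player gains by switching there.

(C, V)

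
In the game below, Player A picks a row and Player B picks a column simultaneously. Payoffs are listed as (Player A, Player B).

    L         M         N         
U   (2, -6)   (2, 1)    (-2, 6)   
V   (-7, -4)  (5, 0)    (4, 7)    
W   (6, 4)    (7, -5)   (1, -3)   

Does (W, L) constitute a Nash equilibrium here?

Yes

Holding Player B at L: Player A gets 6 from W, versus 2 from U, -7 from V. No profitable deviation for Player A.
Holding Player A at W: Player B gets 4 from L, versus -5 from M, -3 from N. No profitable deviation for Player B either.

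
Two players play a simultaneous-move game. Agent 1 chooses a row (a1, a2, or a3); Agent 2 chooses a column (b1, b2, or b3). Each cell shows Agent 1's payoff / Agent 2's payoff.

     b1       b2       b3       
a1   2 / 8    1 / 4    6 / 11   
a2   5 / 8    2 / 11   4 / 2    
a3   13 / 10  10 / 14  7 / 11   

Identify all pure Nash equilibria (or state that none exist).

Check mutual best responses: a cell is a NE iff neither player can gain by unilaterally deviating.
Agent 1's best responses — vs b1: a3 (payoff 13); vs b2: a3 (payoff 10); vs b3: a3 (payoff 7).
Agent 2's best responses — vs a1: b3 (payoff 11); vs a2: b2 (payoff 11); vs a3: b2 (payoff 14).
The only mutual best response is (a3, b2); neither player gains by switching there.

(a3, b2)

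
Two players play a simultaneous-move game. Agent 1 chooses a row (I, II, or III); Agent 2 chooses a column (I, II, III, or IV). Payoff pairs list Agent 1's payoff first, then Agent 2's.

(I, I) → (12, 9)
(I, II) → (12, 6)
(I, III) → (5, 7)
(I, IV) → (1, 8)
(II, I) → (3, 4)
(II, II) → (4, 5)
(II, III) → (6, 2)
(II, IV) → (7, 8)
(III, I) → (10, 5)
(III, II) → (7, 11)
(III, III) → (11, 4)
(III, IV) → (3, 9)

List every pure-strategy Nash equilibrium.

(I, I) and (II, IV)

Find each player's best response to every opponent strategy; NE are the intersections.
Agent 1's best responses — vs I: I (payoff 12); vs II: I (payoff 12); vs III: III (payoff 11); vs IV: II (payoff 7).
Agent 2's best responses — vs I: I (payoff 9); vs II: IV (payoff 8); vs III: II (payoff 11).
Mutual best responses occur at (I, I) and (II, IV); at each, neither player gains by switching.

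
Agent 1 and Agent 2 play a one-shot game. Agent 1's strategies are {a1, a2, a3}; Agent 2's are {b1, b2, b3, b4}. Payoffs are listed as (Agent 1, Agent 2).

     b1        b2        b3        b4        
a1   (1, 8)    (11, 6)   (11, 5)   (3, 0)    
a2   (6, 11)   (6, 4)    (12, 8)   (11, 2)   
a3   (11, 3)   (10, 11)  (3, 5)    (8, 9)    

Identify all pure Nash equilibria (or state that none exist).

No pure-strategy Nash equilibrium

A profile is a Nash equilibrium when each player is best-responding to the other.
Agent 1's best responses — vs b1: a3 (payoff 11); vs b2: a1 (payoff 11); vs b3: a2 (payoff 12); vs b4: a2 (payoff 11).
Agent 2's best responses — vs a1: b1 (payoff 8); vs a2: b1 (payoff 11); vs a3: b2 (payoff 11).
No cell has both players best-responding. For instance, Agent 1's best reply to b4 is a2, but against a2 Agent 2 prefers b1 over b4.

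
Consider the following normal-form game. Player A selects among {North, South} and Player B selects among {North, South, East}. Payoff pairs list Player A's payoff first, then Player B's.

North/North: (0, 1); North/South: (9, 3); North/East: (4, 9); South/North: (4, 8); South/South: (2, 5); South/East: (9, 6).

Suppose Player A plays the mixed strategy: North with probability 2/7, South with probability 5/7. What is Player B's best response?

East

Player B's best reply maximizes expected payoff against the mix.
North: (2/7)·1 + (5/7)·8 = 6
South: (2/7)·3 + (5/7)·5 = 31/7
East: (2/7)·9 + (5/7)·6 = 48/7
Highest expected payoff is 48/7, from East.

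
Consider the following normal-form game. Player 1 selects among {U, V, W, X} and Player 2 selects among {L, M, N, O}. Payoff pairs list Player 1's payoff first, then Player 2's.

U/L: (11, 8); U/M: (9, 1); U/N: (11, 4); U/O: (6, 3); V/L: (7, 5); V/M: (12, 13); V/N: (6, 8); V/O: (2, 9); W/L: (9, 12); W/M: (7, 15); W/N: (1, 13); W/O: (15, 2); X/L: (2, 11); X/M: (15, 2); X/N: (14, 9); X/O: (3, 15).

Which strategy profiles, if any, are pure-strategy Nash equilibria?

(U, L)

Check mutual best responses: a cell is a NE iff neither player can gain by unilaterally deviating.
Player 1's best responses — vs L: U (payoff 11); vs M: X (payoff 15); vs N: X (payoff 14); vs O: W (payoff 15).
Player 2's best responses — vs U: L (payoff 8); vs V: M (payoff 13); vs W: M (payoff 15); vs X: O (payoff 15).
The only mutual best response is (U, L); neither player gains by switching there.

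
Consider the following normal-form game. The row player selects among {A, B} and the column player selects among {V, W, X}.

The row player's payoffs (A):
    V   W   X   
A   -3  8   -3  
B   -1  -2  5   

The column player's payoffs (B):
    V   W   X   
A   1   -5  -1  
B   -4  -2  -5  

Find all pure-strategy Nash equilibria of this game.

A profile is a Nash equilibrium when each player is best-responding to the other.
The row player's best responses — vs V: B (payoff -1); vs W: A (payoff 8); vs X: B (payoff 5).
The column player's best responses — vs A: V (payoff 1); vs B: W (payoff -2).
No cell has both players best-responding. For instance, the row player's best reply to V is B, but against B the column player prefers W over V.

None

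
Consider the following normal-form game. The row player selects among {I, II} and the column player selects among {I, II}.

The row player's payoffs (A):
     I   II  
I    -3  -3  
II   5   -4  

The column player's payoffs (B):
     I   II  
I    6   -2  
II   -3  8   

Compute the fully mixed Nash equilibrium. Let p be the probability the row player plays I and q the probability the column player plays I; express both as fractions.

In a mixed NE each player is indifferent between their pure strategies, so the opponent's mix sets the indifference.
The column player indifferent between I and II: p·6 + (1−p)·(-3) = p·(-2) + (1−p)·8 ⟹ (-3) + 9p = 8 + (-10)p ⟹ p = 11/19.
The row player indifferent between I and II: q·(-3) + (1−q)·(-3) = q·5 + (1−q)·(-4) ⟹ (-3) + 0q = (-4) + 9q ⟹ q = 1/9.

p = 11/19, q = 1/9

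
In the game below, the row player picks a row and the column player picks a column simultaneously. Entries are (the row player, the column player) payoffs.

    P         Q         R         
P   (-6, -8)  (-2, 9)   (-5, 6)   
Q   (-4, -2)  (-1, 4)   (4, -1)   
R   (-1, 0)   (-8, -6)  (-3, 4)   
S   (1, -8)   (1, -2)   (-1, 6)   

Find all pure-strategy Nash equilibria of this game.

None

Find each player's best response to every opponent strategy; NE are the intersections.
The row player's best responses — vs P: S (payoff 1); vs Q: S (payoff 1); vs R: Q (payoff 4).
The column player's best responses — vs P: Q (payoff 9); vs Q: Q (payoff 4); vs R: R (payoff 4); vs S: R (payoff 6).
No cell has both players best-responding. For instance, the row player's best reply to P is S, but against S the column player prefers R over P.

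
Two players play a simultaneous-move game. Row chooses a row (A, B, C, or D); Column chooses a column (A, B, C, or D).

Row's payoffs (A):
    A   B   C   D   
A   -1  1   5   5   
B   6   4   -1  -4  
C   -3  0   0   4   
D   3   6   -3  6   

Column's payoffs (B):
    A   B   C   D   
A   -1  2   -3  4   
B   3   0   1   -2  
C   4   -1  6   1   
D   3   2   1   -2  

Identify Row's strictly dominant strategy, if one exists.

None

Check whether one of Row's strategies beats all alternatives regardless of what the opponent does.
A is not dominant: against A, B gives 6 > -1.
B is not dominant: against B, D gives 6 > 4.
C is not dominant: against A, A gives -1 > -3.
D is not dominant: against A, B gives 6 > 3.
No single strategy is best against every opponent action.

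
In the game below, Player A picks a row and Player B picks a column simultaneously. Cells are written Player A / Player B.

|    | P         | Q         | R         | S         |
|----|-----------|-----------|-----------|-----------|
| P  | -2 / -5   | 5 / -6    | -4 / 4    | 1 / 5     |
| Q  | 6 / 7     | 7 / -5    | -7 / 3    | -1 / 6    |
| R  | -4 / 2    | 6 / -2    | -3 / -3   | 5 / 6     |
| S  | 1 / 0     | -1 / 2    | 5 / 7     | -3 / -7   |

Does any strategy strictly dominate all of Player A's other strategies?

No strictly dominant strategy

A strategy is strictly dominant if it gives Player A a strictly higher payoff than every other strategy, against every choice by the opponent.
P is not dominant: against P, Q gives 6 > -2.
Q is not dominant: against R, P gives -4 > -7.
R is not dominant: against P, P gives -2 > -4.
S is not dominant: against P, Q gives 6 > 1.
No single strategy is best against every opponent action.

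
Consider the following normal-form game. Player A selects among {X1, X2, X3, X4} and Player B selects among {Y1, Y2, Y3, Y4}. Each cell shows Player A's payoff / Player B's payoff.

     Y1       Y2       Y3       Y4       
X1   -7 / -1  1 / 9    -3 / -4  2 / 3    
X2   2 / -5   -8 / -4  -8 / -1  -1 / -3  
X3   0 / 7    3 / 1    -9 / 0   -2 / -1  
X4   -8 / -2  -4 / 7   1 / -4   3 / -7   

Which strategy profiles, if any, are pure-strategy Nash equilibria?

Find each player's best response to every opponent strategy; NE are the intersections.
Player A's best responses — vs Y1: X2 (payoff 2); vs Y2: X3 (payoff 3); vs Y3: X4 (payoff 1); vs Y4: X4 (payoff 3).
Player B's best responses — vs X1: Y2 (payoff 9); vs X2: Y3 (payoff -1); vs X3: Y1 (payoff 7); vs X4: Y2 (payoff 7).
No cell has both players best-responding. For instance, Player A's best reply to Y4 is X4, but against X4 Player B prefers Y2 over Y4.

None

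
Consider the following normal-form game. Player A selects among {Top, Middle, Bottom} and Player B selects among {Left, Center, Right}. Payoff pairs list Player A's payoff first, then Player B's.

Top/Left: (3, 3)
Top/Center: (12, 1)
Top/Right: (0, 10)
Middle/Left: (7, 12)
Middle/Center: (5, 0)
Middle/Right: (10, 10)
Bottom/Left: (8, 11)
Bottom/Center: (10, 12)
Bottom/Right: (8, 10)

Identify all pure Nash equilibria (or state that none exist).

None

A profile is a Nash equilibrium when each player is best-responding to the other.
Player A's best responses — vs Left: Bottom (payoff 8); vs Center: Top (payoff 12); vs Right: Middle (payoff 10).
Player B's best responses — vs Top: Right (payoff 10); vs Middle: Left (payoff 12); vs Bottom: Center (payoff 12).
No cell has both players best-responding. For instance, Player A's best reply to Center is Top, but against Top Player B prefers Right over Center.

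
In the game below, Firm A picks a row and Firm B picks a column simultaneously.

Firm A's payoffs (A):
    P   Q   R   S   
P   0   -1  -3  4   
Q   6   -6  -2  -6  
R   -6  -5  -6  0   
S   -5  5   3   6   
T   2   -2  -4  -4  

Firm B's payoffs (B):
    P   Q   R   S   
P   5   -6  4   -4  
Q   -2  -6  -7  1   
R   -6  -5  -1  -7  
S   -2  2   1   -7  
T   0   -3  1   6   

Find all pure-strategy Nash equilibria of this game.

Find each player's best response to every opponent strategy; NE are the intersections.
Firm A's best responses — vs P: Q (payoff 6); vs Q: S (payoff 5); vs R: S (payoff 3); vs S: S (payoff 6).
Firm B's best responses — vs P: P (payoff 5); vs Q: S (payoff 1); vs R: R (payoff -1); vs S: Q (payoff 2); vs T: S (payoff 6).
The only mutual best response is (S, Q); neither player gains by switching there.

(S, Q)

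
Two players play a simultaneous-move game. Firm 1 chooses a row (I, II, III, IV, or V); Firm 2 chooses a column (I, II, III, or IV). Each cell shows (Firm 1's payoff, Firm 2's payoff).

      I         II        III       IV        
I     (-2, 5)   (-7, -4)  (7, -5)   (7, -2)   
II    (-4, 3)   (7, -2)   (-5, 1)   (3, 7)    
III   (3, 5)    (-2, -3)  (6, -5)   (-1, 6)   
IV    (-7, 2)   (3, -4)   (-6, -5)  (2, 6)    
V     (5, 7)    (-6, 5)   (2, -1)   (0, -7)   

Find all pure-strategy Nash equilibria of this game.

(V, I)

A profile is a Nash equilibrium when each player is best-responding to the other.
Firm 1's best responses — vs I: V (payoff 5); vs II: II (payoff 7); vs III: I (payoff 7); vs IV: I (payoff 7).
Firm 2's best responses — vs I: I (payoff 5); vs II: IV (payoff 7); vs III: IV (payoff 6); vs IV: IV (payoff 6); vs V: I (payoff 7).
The only mutual best response is (V, I); neither player gains by switching there.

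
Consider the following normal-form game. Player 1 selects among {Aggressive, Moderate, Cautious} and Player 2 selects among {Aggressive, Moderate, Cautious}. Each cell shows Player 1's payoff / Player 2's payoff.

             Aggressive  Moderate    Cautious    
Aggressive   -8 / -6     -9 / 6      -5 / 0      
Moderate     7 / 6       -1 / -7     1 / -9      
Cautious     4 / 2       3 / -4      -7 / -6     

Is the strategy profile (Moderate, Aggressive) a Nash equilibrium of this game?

Holding Player 2 at Aggressive: Player 1 gets 7 from Moderate, versus -8 from Aggressive, 4 from Cautious. No profitable deviation for Player 1.
Holding Player 1 at Moderate: Player 2 gets 6 from Aggressive, versus -7 from Moderate, -9 from Cautious. No profitable deviation for Player 2 either.

Yes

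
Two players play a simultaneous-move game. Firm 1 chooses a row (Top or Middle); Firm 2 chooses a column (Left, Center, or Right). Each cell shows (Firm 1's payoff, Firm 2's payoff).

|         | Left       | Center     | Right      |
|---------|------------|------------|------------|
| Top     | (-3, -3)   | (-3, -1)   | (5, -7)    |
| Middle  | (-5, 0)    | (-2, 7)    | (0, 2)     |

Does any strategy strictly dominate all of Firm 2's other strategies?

Center

Check whether one of Firm 2's strategies beats all alternatives regardless of what the opponent does.
Center strictly dominates: vs Top: -1 > each of {-3, -7}; vs Middle: 7 > each of {0, 2}.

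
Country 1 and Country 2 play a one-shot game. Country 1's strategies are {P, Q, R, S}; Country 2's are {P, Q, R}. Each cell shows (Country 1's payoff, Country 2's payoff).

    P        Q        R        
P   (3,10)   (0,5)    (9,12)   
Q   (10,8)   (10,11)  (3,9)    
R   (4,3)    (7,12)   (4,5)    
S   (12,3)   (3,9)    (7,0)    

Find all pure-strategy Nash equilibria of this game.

A profile is a Nash equilibrium when each player is best-responding to the other.
Country 1's best responses — vs P: S (payoff 12); vs Q: Q (payoff 10); vs R: P (payoff 9).
Country 2's best responses — vs P: R (payoff 12); vs Q: Q (payoff 11); vs R: Q (payoff 12); vs S: Q (payoff 9).
Mutual best responses occur at (P, R) and (Q, Q); at each, neither player gains by switching.

(P, R) and (Q, Q)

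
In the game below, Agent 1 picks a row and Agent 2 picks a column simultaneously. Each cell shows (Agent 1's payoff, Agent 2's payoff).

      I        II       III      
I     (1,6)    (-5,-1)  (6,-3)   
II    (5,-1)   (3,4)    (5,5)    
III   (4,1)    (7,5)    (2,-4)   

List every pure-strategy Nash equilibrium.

(III, II)

Check mutual best responses: a cell is a NE iff neither player can gain by unilaterally deviating.
Agent 1's best responses — vs I: II (payoff 5); vs II: III (payoff 7); vs III: I (payoff 6).
Agent 2's best responses — vs I: I (payoff 6); vs II: III (payoff 5); vs III: II (payoff 5).
The only mutual best response is (III, II); neither player gains by switching there.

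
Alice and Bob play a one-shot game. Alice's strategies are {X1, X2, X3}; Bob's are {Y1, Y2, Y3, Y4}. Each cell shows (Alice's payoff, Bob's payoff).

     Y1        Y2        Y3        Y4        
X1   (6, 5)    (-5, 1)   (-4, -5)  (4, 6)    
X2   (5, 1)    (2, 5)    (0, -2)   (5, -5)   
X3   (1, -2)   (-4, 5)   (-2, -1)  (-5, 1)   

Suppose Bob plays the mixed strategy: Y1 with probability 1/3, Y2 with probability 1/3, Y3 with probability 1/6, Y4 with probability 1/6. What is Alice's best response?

Alice's best reply maximizes expected payoff against the mix.
X1: (1/3)·6 + (1/3)·(-5) + (1/6)·(-4) + (1/6)·4 = 1/3
X2: (1/3)·5 + (1/3)·2 + (1/6)·0 + (1/6)·5 = 19/6
X3: (1/3)·1 + (1/3)·(-4) + (1/6)·(-2) + (1/6)·(-5) = -13/6
Highest expected payoff is 19/6, from X2.

X2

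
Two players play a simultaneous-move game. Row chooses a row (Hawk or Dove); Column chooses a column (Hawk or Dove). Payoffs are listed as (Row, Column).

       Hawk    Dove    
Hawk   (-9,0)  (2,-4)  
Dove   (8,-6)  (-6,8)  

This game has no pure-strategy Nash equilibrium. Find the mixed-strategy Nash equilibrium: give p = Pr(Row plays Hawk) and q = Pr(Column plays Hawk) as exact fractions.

p = 7/9, q = 8/25

Each player's mixing probability is pinned down by making the *other* player indifferent.
Column indifferent between Hawk and Dove: p·0 + (1−p)·(-6) = p·(-4) + (1−p)·8 ⟹ (-6) + 6p = 8 + (-12)p ⟹ p = 7/9.
Row indifferent between Hawk and Dove: q·(-9) + (1−q)·2 = q·8 + (1−q)·(-6) ⟹ 2 + (-11)q = (-6) + 14q ⟹ q = 8/25.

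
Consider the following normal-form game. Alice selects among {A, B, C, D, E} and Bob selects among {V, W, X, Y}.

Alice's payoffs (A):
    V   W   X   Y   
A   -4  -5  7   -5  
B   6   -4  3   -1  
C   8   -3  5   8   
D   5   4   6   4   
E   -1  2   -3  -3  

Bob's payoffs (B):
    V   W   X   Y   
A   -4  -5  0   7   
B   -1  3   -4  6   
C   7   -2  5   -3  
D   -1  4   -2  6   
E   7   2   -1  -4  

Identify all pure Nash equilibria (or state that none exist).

Find each player's best response to every opponent strategy; NE are the intersections.
Alice's best responses — vs V: C (payoff 8); vs W: D (payoff 4); vs X: A (payoff 7); vs Y: C (payoff 8).
Bob's best responses — vs A: Y (payoff 7); vs B: Y (payoff 6); vs C: V (payoff 7); vs D: Y (payoff 6); vs E: V (payoff 7).
The only mutual best response is (C, V); neither player gains by switching there.

(C, V)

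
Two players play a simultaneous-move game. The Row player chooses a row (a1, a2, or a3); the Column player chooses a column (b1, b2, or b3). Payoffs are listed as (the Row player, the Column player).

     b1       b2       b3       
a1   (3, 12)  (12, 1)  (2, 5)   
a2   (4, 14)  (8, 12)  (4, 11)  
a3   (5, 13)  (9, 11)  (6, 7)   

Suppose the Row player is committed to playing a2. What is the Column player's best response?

b1

With the Row player fixed at a2, the Column player's payoffs are: b1 → 14, b2 → 12, b3 → 11.
The maximum is 14, achieved by b1.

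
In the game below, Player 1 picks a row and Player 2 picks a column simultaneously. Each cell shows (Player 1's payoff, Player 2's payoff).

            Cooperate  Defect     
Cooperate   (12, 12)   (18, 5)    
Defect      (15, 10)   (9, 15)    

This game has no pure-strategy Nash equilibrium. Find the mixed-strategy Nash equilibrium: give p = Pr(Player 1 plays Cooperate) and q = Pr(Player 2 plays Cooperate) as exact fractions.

In a mixed NE each player is indifferent between their pure strategies, so the opponent's mix sets the indifference.
Player 2 indifferent between Cooperate and Defect: p·12 + (1−p)·10 = p·5 + (1−p)·15 ⟹ 10 + 2p = 15 + (-10)p ⟹ p = 5/12.
Player 1 indifferent between Cooperate and Defect: q·12 + (1−q)·18 = q·15 + (1−q)·9 ⟹ 18 + (-6)q = 9 + 6q ⟹ q = 3/4.

p = 5/12, q = 3/4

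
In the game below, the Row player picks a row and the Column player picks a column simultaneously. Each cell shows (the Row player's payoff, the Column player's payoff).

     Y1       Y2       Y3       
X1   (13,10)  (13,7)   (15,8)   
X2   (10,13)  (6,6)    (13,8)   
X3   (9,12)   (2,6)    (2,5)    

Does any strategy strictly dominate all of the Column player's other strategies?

A strategy is strictly dominant if it gives the Column player a strictly higher payoff than every other strategy, against every choice by the opponent.
Y1 strictly dominates: vs X1: 10 > each of {7, 8}; vs X2: 13 > each of {6, 8}; vs X3: 12 > each of {6, 5}.

Y1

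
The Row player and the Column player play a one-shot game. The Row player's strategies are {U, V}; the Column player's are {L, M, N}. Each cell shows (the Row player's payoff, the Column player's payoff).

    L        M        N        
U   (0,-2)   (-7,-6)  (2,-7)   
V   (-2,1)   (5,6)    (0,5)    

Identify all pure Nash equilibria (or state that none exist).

(U, L) and (V, M)

Check mutual best responses: a cell is a NE iff neither player can gain by unilaterally deviating.
The Row player's best responses — vs L: U (payoff 0); vs M: V (payoff 5); vs N: U (payoff 2).
The Column player's best responses — vs U: L (payoff -2); vs V: M (payoff 6).
Mutual best responses occur at (U, L) and (V, M); at each, neither player gains by switching.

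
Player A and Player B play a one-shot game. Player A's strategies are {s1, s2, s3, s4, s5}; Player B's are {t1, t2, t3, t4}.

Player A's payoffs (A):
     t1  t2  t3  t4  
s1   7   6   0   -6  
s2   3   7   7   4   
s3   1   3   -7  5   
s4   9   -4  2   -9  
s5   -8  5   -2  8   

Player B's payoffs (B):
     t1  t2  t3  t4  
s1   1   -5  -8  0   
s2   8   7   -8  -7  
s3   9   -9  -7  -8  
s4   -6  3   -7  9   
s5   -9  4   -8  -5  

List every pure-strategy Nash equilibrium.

There is no pure-strategy Nash equilibrium

Find each player's best response to every opponent strategy; NE are the intersections.
Player A's best responses — vs t1: s4 (payoff 9); vs t2: s2 (payoff 7); vs t3: s2 (payoff 7); vs t4: s5 (payoff 8).
Player B's best responses — vs s1: t1 (payoff 1); vs s2: t1 (payoff 8); vs s3: t1 (payoff 9); vs s4: t4 (payoff 9); vs s5: t2 (payoff 4).
No cell has both players best-responding. For instance, Player A's best reply to t3 is s2, but against s2 Player B prefers t1 over t3.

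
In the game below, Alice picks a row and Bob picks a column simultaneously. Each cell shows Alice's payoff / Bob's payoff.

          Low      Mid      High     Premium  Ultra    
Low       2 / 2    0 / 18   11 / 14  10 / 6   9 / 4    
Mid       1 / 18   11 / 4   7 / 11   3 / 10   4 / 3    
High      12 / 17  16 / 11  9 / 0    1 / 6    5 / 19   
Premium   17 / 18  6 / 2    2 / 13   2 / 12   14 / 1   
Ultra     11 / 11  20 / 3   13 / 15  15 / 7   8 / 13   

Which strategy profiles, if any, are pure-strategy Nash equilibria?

A profile is a Nash equilibrium when each player is best-responding to the other.
Alice's best responses — vs Low: Premium (payoff 17); vs Mid: Ultra (payoff 20); vs High: Ultra (payoff 13); vs Premium: Ultra (payoff 15); vs Ultra: Premium (payoff 14).
Bob's best responses — vs Low: Mid (payoff 18); vs Mid: Low (payoff 18); vs High: Ultra (payoff 19); vs Premium: Low (payoff 18); vs Ultra: High (payoff 15).
Mutual best responses occur at (Premium, Low) and (Ultra, High); at each, neither player gains by switching.

(Premium, Low) and (Ultra, High)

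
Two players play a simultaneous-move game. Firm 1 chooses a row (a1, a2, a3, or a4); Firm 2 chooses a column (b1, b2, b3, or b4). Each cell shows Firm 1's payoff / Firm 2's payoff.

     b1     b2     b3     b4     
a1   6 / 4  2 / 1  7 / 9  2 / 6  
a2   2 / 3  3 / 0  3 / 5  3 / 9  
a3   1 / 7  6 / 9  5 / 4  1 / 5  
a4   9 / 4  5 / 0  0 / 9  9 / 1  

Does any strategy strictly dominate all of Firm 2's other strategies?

No strictly dominant strategy

Check whether one of Firm 2's strategies beats all alternatives regardless of what the opponent does.
b1 is not dominant: against a1, b3 gives 9 > 4.
b2 is not dominant: against a1, b1 gives 4 > 1.
b3 is not dominant: against a2, b4 gives 9 > 5.
b4 is not dominant: against a1, b3 gives 9 > 6.
No single strategy is best against every opponent action.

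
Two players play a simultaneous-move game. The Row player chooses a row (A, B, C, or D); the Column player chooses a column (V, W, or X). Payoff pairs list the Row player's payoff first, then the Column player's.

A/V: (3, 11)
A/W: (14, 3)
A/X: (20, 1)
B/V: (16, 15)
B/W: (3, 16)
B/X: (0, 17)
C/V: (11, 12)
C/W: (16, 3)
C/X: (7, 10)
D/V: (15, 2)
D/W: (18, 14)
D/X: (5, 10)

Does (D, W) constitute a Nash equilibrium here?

Yes

Holding the Column player at W: the Row player gets 18 from D, versus 14 from A, 3 from B, 16 from C. No profitable deviation for the Row player.
Holding the Row player at D: the Column player gets 14 from W, versus 2 from V, 10 from X. No profitable deviation for the Column player either.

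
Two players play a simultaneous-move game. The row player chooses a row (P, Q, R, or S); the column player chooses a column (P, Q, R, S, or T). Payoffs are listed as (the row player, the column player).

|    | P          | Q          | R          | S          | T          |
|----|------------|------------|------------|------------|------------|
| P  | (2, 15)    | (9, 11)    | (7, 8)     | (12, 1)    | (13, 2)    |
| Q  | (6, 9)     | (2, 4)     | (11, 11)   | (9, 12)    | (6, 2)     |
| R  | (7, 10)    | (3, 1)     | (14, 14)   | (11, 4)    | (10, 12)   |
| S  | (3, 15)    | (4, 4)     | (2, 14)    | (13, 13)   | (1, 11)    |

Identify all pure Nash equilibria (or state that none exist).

(R, R)

Find each player's best response to every opponent strategy; NE are the intersections.
The row player's best responses — vs P: R (payoff 7); vs Q: P (payoff 9); vs R: R (payoff 14); vs S: S (payoff 13); vs T: P (payoff 13).
The column player's best responses — vs P: P (payoff 15); vs Q: S (payoff 12); vs R: R (payoff 14); vs S: P (payoff 15).
The only mutual best response is (R, R); neither player gains by switching there.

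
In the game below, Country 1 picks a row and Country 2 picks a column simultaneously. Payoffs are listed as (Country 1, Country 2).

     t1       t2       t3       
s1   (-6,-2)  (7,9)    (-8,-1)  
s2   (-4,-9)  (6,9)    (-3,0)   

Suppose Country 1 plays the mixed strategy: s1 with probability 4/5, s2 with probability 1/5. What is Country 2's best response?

t2

Country 2's best reply maximizes expected payoff against the mix.
t1: (4/5)·(-2) + (1/5)·(-9) = -17/5
t2: (4/5)·9 + (1/5)·9 = 9
t3: (4/5)·(-1) + (1/5)·0 = -4/5
Highest expected payoff is 9, from t2.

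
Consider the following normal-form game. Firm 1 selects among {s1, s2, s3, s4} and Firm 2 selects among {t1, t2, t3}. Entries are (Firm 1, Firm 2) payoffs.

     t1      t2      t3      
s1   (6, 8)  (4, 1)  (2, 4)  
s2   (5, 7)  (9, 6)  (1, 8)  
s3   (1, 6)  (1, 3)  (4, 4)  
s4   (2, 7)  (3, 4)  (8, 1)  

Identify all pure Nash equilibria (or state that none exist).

Find each player's best response to every opponent strategy; NE are the intersections.
Firm 1's best responses — vs t1: s1 (payoff 6); vs t2: s2 (payoff 9); vs t3: s4 (payoff 8).
Firm 2's best responses — vs s1: t1 (payoff 8); vs s2: t3 (payoff 8); vs s3: t1 (payoff 6); vs s4: t1 (payoff 7).
The only mutual best response is (s1, t1); neither player gains by switching there.

(s1, t1)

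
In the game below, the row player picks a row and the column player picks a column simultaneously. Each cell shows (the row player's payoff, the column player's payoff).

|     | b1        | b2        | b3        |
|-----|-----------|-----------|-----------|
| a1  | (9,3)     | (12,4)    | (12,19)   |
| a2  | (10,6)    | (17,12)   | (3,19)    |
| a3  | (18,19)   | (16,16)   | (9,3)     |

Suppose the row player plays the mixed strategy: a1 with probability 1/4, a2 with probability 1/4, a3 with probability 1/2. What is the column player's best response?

Compute the column player's expected payoff from each pure strategy against the given mix.
b1: (1/4)·3 + (1/4)·6 + (1/2)·19 = 47/4
b2: (1/4)·4 + (1/4)·12 + (1/2)·16 = 12
b3: (1/4)·19 + (1/4)·19 + (1/2)·3 = 11
Highest expected payoff is 12, from b2.

b2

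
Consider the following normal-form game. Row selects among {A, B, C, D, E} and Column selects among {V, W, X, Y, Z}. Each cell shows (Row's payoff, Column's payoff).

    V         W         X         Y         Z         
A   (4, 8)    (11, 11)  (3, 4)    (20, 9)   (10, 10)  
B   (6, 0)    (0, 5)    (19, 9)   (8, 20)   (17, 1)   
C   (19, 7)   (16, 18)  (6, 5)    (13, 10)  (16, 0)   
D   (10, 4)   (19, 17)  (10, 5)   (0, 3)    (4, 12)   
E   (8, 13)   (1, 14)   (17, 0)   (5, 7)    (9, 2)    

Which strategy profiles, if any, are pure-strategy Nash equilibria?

(D, W)

Find each player's best response to every opponent strategy; NE are the intersections.
Row's best responses — vs V: C (payoff 19); vs W: D (payoff 19); vs X: B (payoff 19); vs Y: A (payoff 20); vs Z: B (payoff 17).
Column's best responses — vs A: W (payoff 11); vs B: Y (payoff 20); vs C: W (payoff 18); vs D: W (payoff 17); vs E: W (payoff 14).
The only mutual best response is (D, W); neither player gains by switching there.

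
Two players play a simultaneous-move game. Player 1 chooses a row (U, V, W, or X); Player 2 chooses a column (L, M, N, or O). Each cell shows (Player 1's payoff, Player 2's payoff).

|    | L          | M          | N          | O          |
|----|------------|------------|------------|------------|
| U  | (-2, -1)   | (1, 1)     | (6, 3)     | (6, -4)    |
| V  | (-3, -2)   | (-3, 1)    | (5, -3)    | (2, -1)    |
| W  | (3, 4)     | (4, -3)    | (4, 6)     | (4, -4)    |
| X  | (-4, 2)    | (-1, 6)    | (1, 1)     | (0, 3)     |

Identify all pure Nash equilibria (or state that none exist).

(U, N)

A profile is a Nash equilibrium when each player is best-responding to the other.
Player 1's best responses — vs L: W (payoff 3); vs M: W (payoff 4); vs N: U (payoff 6); vs O: U (payoff 6).
Player 2's best responses — vs U: N (payoff 3); vs V: M (payoff 1); vs W: N (payoff 6); vs X: M (payoff 6).
The only mutual best response is (U, N); neither player gains by switching there.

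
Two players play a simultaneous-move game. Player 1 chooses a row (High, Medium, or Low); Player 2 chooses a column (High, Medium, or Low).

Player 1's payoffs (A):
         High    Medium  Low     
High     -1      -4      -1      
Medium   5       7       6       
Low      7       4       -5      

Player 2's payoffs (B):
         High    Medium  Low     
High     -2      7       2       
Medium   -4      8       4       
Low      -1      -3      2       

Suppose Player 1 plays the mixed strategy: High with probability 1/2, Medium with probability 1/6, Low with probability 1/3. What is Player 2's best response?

Compute Player 2's expected payoff from each pure strategy against the given mix.
High: (1/2)·(-2) + (1/6)·(-4) + (1/3)·(-1) = -2
Medium: (1/2)·7 + (1/6)·8 + (1/3)·(-3) = 23/6
Low: (1/2)·2 + (1/6)·4 + (1/3)·2 = 7/3
Highest expected payoff is 23/6, from Medium.

Medium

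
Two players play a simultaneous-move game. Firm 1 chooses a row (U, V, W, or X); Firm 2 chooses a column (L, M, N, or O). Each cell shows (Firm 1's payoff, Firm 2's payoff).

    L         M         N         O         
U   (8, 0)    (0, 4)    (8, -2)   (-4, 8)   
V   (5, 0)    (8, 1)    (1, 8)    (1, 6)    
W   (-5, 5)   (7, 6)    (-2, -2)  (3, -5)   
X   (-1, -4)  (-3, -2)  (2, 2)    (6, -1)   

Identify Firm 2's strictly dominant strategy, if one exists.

No strictly dominant strategy

Check whether one of Firm 2's strategies beats all alternatives regardless of what the opponent does.
L is not dominant: against U, M gives 4 > 0.
M is not dominant: against U, O gives 8 > 4.
N is not dominant: against U, L gives 0 > -2.
O is not dominant: against V, N gives 8 > 6.
No single strategy is best against every opponent action.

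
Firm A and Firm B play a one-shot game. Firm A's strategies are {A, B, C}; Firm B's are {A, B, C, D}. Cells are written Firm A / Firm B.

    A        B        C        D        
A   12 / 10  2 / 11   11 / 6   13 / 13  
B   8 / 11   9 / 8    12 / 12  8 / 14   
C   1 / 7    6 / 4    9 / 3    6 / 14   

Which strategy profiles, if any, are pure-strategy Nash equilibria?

(A, D)

Find each player's best response to every opponent strategy; NE are the intersections.
Firm A's best responses — vs A: A (payoff 12); vs B: B (payoff 9); vs C: B (payoff 12); vs D: A (payoff 13).
Firm B's best responses — vs A: D (payoff 13); vs B: D (payoff 14); vs C: D (payoff 14).
The only mutual best response is (A, D); neither player gains by switching there.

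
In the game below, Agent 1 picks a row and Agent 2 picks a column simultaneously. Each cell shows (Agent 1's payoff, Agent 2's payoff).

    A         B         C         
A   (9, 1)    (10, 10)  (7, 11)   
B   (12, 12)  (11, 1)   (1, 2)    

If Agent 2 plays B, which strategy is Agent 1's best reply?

With Agent 2 fixed at B, Agent 1's payoffs are: A → 10, B → 11.
The maximum is 11, achieved by B.

B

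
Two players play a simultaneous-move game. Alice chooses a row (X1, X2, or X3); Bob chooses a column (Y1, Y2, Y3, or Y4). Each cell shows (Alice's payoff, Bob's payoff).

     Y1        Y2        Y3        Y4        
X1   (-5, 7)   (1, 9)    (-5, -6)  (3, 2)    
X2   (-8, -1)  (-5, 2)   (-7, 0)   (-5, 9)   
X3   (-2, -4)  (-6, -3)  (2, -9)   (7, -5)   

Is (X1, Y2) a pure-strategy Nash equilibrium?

Yes

Holding Bob at Y2: Alice gets 1 from X1, versus -5 from X2, -6 from X3. No profitable deviation for Alice.
Holding Alice at X1: Bob gets 9 from Y2, versus 7 from Y1, -6 from Y3, 2 from Y4. No profitable deviation for Bob either.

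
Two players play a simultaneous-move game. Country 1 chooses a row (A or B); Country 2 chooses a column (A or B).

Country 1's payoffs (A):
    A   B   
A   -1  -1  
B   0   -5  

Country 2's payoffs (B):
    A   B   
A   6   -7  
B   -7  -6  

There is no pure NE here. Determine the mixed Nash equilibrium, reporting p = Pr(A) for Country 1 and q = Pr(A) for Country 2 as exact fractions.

p = 1/14, q = 4/5

Each player's mixing probability is pinned down by making the *other* player indifferent.
Country 2 indifferent between A and B: p·6 + (1−p)·(-7) = p·(-7) + (1−p)·(-6) ⟹ (-7) + 13p = (-6) + (-1)p ⟹ p = 1/14.
Country 1 indifferent between A and B: q·(-1) + (1−q)·(-1) = q·0 + (1−q)·(-5) ⟹ (-1) + 0q = (-5) + 5q ⟹ q = 4/5.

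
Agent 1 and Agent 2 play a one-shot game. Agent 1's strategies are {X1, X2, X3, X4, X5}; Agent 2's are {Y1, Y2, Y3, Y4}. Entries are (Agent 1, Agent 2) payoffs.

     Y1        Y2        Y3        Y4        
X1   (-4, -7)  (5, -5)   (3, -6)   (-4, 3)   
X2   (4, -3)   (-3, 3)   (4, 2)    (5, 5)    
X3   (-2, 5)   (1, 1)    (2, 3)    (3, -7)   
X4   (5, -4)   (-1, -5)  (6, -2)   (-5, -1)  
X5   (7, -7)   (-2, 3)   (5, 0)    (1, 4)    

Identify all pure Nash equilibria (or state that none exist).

(X2, Y4)

A profile is a Nash equilibrium when each player is best-responding to the other.
Agent 1's best responses — vs Y1: X5 (payoff 7); vs Y2: X1 (payoff 5); vs Y3: X4 (payoff 6); vs Y4: X2 (payoff 5).
Agent 2's best responses — vs X1: Y4 (payoff 3); vs X2: Y4 (payoff 5); vs X3: Y1 (payoff 5); vs X4: Y4 (payoff -1); vs X5: Y4 (payoff 4).
The only mutual best response is (X2, Y4); neither player gains by switching there.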